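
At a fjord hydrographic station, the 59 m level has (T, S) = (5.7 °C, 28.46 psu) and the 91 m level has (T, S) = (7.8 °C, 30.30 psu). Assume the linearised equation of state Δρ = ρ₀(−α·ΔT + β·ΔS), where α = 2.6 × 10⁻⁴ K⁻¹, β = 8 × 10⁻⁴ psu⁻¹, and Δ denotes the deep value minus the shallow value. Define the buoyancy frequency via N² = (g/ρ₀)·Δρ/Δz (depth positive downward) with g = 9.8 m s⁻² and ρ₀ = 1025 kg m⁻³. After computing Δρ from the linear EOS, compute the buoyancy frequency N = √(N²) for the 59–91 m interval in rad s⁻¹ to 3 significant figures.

0.0168 rad s⁻¹

ΔT = +2.1 K, ΔS = +1.84 psu (deep − shallow).
Δρ/ρ₀ = −αΔT + βΔS = -5.46 × 10⁻⁴ + 1.472 × 10⁻³ = 9.26 × 10⁻⁴, so Δρ ≈ 0.9492 kg m⁻³.
N² = (g/ρ₀)·Δρ/Δz = g·(Δρ/ρ₀)/Δz = 9.8 × 9.26 × 10⁻⁴ / 32 = 2.8359 × 10⁻⁴ s⁻².
N = √(2.8359 × 10⁻⁴) = 0.016840 rad s⁻¹ ≈ 0.0168 rad s⁻¹.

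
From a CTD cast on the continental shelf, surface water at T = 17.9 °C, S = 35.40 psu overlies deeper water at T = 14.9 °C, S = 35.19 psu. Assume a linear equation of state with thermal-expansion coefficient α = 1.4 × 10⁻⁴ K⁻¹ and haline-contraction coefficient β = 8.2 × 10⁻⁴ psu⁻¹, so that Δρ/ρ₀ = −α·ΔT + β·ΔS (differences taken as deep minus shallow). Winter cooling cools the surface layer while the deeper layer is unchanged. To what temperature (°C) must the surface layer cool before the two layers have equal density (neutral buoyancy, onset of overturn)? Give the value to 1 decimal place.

16.1 °C

Neutral buoyancy requires Δρ = 0, i.e. −α(T_deep − T_surf′) + β(S_deep − S_surf) = 0.
T_surf′ = T_deep − (β/α)·ΔS = 14.9 − (8.2 × 10⁻⁴/1.4 × 10⁻⁴)·(-0.21) = 16.130 °C.
Cooling required: 17.9 − (16.130) = 1.770 °C.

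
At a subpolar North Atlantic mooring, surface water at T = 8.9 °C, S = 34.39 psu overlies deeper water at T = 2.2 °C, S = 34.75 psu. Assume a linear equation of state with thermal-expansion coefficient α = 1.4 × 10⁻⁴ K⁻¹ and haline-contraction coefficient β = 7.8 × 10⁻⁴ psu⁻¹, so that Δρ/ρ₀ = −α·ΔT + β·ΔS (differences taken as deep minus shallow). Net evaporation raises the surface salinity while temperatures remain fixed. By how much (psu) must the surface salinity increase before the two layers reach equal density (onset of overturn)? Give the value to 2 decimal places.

Neutral buoyancy requires −α(T_deep − T_surf) + β(S_deep − S_surf′) = 0.
S_surf′ = S_deep − (α/β)·ΔT = 34.75 − (1.4 × 10⁻⁴/7.8 × 10⁻⁴)·(-6.7) = 35.9526 psu.
Increase required: 35.9526 − 34.39 = 1.5626 psu.

1.56 psu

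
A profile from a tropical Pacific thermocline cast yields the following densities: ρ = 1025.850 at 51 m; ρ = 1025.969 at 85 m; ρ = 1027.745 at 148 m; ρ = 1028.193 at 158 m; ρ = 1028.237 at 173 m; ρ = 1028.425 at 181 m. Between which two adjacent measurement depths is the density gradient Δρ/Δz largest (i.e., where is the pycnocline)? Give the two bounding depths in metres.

Compute the density gradient over each adjacent pair:
  51–85 m: Δρ/Δz = 0.119/34 = 3.5 × 10⁻³ kg m⁻⁴
  85–148 m: Δρ/Δz = 1.776/63 = 0.028 kg m⁻⁴
  148–158 m: Δρ/Δz = 0.448/10 = 0.045 kg m⁻⁴
  158–173 m: Δρ/Δz = 0.044/15 = 2.9 × 10⁻³ kg m⁻⁴
  173–181 m: Δρ/Δz = 0.188/8 = 0.024 kg m⁻⁴
The largest gradient is in the 148–158 m interval — the pycnocline.

148–158 m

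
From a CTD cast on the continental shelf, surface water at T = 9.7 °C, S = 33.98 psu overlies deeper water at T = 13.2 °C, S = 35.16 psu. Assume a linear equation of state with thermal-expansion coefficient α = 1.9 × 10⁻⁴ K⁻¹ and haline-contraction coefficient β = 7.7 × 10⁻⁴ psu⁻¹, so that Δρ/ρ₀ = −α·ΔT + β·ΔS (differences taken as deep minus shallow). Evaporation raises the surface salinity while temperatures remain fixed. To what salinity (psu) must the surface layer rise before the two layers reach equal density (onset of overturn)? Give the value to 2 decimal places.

Neutral buoyancy requires −α(T_deep − T_surf) + β(S_deep − S_surf′) = 0.
S_surf′ = S_deep − (α/β)·ΔT = 35.16 − (1.9 × 10⁻⁴/7.7 × 10⁻⁴)·(+3.5) = 34.2964 psu.
Increase required: 34.2964 − 33.98 = 0.3164 psu.

34.30 psu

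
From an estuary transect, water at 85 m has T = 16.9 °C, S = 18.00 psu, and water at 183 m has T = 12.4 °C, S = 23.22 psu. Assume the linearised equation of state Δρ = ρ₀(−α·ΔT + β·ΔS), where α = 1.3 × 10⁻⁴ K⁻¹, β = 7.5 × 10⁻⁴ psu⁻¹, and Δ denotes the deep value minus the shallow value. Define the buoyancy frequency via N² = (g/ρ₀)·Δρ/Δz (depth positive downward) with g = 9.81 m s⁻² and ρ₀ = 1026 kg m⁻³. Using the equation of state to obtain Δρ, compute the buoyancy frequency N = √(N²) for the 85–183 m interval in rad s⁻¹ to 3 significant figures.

ΔT = -4.5 K, ΔS = +5.22 psu (deep − shallow).
Δρ/ρ₀ = −αΔT + βΔS = 5.85 × 10⁻⁴ + 3.915 × 10⁻³ = 4.50 × 10⁻³, so Δρ ≈ 4.617 kg m⁻³.
N² = (g/ρ₀)·Δρ/Δz = g·(Δρ/ρ₀)/Δz = 9.81 × 4.50 × 10⁻³ / 98 = 4.5046 × 10⁻⁴ s⁻².
N = √(4.5046 × 10⁻⁴) = 0.021224 rad s⁻¹ ≈ 0.0212 rad s⁻¹.

0.0212 rad s⁻¹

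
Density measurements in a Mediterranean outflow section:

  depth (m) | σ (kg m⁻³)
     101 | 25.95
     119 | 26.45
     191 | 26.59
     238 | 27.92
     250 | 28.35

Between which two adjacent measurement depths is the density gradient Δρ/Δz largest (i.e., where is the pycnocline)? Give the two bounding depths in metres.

Compute the density gradient over each adjacent pair:
  101–119 m: Δρ/Δz = 0.50/18 = 0.028 kg m⁻⁴
  119–191 m: Δρ/Δz = 0.14/72 = 1.9 × 10⁻³ kg m⁻⁴
  191–238 m: Δρ/Δz = 1.33/47 = 0.028 kg m⁻⁴
  238–250 m: Δρ/Δz = 0.43/12 = 0.036 kg m⁻⁴
The largest gradient is in the 238–250 m interval — the pycnocline.

238–250 m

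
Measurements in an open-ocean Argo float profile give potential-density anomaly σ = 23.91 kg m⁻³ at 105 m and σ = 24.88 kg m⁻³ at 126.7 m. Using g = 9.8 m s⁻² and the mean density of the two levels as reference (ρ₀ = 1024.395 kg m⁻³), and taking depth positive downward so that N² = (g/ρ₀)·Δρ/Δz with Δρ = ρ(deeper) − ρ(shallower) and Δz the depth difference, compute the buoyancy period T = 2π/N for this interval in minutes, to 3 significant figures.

Δρ = 1024.88 − 1023.91 = 0.97 kg m⁻³ over Δz = 126.7 − 105 = 21.7 m.
N² = (9.8/1024.395) × (0.97/21.7) = 4.2763 × 10⁻⁴ s⁻².
N = √(4.2763 × 10⁻⁴) = 0.020679 rad s⁻¹, so T = 2π/N = 303.84 s = 5.0640 min ≈ 5.06 min.

5.06 min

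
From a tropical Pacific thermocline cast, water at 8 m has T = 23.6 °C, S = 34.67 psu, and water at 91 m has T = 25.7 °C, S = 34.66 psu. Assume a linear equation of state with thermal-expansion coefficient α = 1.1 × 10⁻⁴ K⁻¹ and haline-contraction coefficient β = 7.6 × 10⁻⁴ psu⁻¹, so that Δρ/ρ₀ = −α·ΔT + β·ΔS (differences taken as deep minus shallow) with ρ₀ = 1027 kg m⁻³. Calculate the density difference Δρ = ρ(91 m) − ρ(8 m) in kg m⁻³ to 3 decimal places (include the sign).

-0.245 kg m⁻³

ΔT = +2.1 K, ΔS = -0.01 psu (deep − shallow).
Δρ/ρ₀ = −(1.1 × 10⁻⁴)(+2.1) + (7.6 × 10⁻⁴)(-0.01) = -2.386 × 10⁻⁴.
Δρ = 1027 × (-2.386 × 10⁻⁴) = -0.245 kg m⁻³.
Negative Δρ: lighter below, statically unstable.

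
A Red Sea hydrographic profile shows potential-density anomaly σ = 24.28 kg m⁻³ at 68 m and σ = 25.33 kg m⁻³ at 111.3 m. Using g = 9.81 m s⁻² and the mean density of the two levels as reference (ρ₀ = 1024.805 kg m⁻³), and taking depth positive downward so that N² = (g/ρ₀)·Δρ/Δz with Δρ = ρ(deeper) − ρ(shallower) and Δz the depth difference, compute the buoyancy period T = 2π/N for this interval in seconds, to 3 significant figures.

412 s

Δρ = 1025.33 − 1024.28 = 1.05 kg m⁻³ over Δz = 111.3 − 68 = 43.3 m.
N² = (9.81/1024.805) × (1.05/43.3) = 2.3213 × 10⁻⁴ s⁻².
N = √(2.3213 × 10⁻⁴) = 0.015236 rad s⁻¹, so T = 2π/N = 412.39 s ≈ 412 s.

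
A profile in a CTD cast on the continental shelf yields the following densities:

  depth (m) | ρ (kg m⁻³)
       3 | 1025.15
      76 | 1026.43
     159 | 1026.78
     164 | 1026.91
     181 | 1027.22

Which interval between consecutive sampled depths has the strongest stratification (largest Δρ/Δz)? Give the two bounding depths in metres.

159–164 m

Compute the density gradient over each adjacent pair:
  3–76 m: Δρ/Δz = 1.28/73 = 0.018 kg m⁻⁴
  76–159 m: Δρ/Δz = 0.35/83 = 4.2 × 10⁻³ kg m⁻⁴
  159–164 m: Δρ/Δz = 0.13/5 = 0.026 kg m⁻⁴
  164–181 m: Δρ/Δz = 0.31/17 = 0.018 kg m⁻⁴
The largest gradient is in the 159–164 m interval — the pycnocline.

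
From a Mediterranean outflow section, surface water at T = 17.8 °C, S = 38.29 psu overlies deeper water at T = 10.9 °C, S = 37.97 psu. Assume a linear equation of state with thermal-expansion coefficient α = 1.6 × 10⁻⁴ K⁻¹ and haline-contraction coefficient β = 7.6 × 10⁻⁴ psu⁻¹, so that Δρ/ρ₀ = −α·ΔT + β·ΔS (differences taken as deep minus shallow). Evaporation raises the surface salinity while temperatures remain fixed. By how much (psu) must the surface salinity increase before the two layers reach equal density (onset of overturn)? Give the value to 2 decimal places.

1.13 psu

Neutral buoyancy requires −α(T_deep − T_surf) + β(S_deep − S_surf′) = 0.
S_surf′ = S_deep − (α/β)·ΔT = 37.97 − (1.6 × 10⁻⁴/7.6 × 10⁻⁴)·(-6.9) = 39.4226 psu.
Increase required: 39.4226 − 38.29 = 1.1326 psu.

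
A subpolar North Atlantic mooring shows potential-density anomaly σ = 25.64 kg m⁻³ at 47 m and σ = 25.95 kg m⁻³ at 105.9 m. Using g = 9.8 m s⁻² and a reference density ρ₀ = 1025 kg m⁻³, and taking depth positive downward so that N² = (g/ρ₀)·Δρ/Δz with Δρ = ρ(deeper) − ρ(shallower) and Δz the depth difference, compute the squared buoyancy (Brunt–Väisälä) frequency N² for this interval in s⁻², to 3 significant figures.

Δρ = 1025.95 − 1025.64 = 0.31 kg m⁻³ over Δz = 105.9 − 47 = 58.9 m.
N² = (9.8/1025) × (0.31/58.9) = 5.0321 × 10⁻⁵ s⁻² ≈ 5.03 × 10⁻⁵ s⁻².

5.03 × 10⁻⁵ s⁻²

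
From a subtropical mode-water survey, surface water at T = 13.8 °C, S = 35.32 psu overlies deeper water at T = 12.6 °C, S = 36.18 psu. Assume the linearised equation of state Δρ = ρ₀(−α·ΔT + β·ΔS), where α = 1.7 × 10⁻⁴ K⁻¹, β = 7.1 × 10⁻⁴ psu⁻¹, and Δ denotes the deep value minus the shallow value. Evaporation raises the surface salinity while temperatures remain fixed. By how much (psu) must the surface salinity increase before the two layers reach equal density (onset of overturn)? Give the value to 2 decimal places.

1.15 psu

Neutral buoyancy requires −α(T_deep − T_surf) + β(S_deep − S_surf′) = 0.
S_surf′ = S_deep − (α/β)·ΔT = 36.18 − (1.7 × 10⁻⁴/7.1 × 10⁻⁴)·(-1.2) = 36.4673 psu.
Increase required: 36.4673 − 35.32 = 1.1473 psu.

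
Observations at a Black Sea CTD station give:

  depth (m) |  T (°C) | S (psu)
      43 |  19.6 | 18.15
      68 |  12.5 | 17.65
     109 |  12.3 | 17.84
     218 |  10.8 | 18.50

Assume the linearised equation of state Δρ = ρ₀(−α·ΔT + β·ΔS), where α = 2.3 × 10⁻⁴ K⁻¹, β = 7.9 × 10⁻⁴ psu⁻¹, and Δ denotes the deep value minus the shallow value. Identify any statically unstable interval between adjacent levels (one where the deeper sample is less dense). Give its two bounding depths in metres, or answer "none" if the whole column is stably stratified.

none

Evaluate Δρ/ρ₀ = −αΔT + βΔS across each adjacent pair:
  43–68 m: −αΔT+βΔS = −(2.3 × 10⁻⁴)(-7.1)+(7.9 × 10⁻⁴)(-0.50) = 1.2 × 10⁻³ → stable
  68–109 m: −αΔT+βΔS = −(2.3 × 10⁻⁴)(-0.2)+(7.9 × 10⁻⁴)(+0.19) = 2.0 × 10⁻⁴ → stable
  109–218 m: −αΔT+βΔS = −(2.3 × 10⁻⁴)(-1.5)+(7.9 × 10⁻⁴)(+0.66) = 8.7 × 10⁻⁴ → stable
Every interval has Δρ > 0: the column is stably stratified throughout.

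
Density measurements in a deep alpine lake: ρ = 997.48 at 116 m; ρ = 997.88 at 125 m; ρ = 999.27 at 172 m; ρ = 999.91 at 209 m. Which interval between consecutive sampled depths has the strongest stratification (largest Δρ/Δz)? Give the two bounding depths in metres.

Compute the density gradient over each adjacent pair:
  116–125 m: Δρ/Δz = 0.40/9 = 0.044 kg m⁻⁴
  125–172 m: Δρ/Δz = 1.39/47 = 0.030 kg m⁻⁴
  172–209 m: Δρ/Δz = 0.64/37 = 0.017 kg m⁻⁴
The largest gradient is in the 116–125 m interval — the pycnocline.

116–125 m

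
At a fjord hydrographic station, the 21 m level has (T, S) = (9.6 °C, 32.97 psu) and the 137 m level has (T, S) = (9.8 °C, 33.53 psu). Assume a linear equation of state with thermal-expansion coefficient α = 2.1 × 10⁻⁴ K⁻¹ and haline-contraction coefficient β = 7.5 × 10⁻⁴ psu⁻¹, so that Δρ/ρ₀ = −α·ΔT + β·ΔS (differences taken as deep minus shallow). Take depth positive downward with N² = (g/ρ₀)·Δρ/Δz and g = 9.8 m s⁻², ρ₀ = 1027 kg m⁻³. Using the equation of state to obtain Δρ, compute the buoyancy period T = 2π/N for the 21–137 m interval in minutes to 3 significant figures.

18.5 min

ΔT = +0.2 K, ΔS = +0.56 psu (deep − shallow).
Δρ/ρ₀ = −αΔT + βΔS = -4.20 × 10⁻⁵ + 4.20 × 10⁻⁴ = 3.78 × 10⁻⁴, so Δρ ≈ 0.3882 kg m⁻³.
N² = (g/ρ₀)·Δρ/Δz = g·(Δρ/ρ₀)/Δz = 9.8 × 3.78 × 10⁻⁴ / 116 = 3.1934 × 10⁻⁵ s⁻².
N = √(3.1934 × 10⁻⁵) = 5.6510 × 10⁻³ rad s⁻¹ → T = 2π/N = 1.1119 × 10³ s = 18.532 min ≈ 18.5 min.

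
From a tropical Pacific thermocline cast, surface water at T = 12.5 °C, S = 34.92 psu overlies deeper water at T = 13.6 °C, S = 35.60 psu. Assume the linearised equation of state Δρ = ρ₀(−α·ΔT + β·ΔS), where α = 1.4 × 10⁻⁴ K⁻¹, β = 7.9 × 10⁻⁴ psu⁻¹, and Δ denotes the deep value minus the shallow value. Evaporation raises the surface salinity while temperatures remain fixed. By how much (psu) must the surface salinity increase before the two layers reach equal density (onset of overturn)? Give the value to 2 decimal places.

0.49 psu

Neutral buoyancy requires −α(T_deep − T_surf) + β(S_deep − S_surf′) = 0.
S_surf′ = S_deep − (α/β)·ΔT = 35.60 − (1.4 × 10⁻⁴/7.9 × 10⁻⁴)·(+1.1) = 35.4051 psu.
Increase required: 35.4051 − 34.92 = 0.4851 psu.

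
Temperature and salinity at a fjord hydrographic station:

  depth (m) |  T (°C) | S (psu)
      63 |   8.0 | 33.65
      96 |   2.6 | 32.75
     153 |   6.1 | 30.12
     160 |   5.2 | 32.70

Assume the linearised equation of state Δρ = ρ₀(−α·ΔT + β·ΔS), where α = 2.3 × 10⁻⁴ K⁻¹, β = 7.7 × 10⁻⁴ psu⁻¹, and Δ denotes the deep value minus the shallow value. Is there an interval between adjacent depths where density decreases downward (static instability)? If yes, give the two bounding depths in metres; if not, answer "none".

Evaluate Δρ/ρ₀ = −αΔT + βΔS across each adjacent pair:
  63–96 m: −αΔT+βΔS = −(2.3 × 10⁻⁴)(-5.4)+(7.7 × 10⁻⁴)(-0.90) = 5.5 × 10⁻⁴ → stable
  96–153 m: −αΔT+βΔS = −(2.3 × 10⁻⁴)(+3.5)+(7.7 × 10⁻⁴)(-2.63) = -2.8 × 10⁻³ → UNSTABLE
  153–160 m: −αΔT+βΔS = −(2.3 × 10⁻⁴)(-0.9)+(7.7 × 10⁻⁴)(+2.58) = 2.2 × 10⁻³ → stable
The 96–153 m interval has Δρ < 0: lighter water underlies denser water.

96–153 m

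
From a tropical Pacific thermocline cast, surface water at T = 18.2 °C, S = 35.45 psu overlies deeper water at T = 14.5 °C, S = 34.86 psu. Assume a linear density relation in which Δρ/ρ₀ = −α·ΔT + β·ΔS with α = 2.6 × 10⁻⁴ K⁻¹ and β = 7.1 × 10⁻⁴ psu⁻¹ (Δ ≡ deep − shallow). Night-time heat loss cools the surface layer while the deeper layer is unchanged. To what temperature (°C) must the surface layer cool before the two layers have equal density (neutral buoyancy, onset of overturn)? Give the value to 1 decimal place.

16.1 °C

Neutral buoyancy requires Δρ = 0, i.e. −α(T_deep − T_surf′) + β(S_deep − S_surf) = 0.
T_surf′ = T_deep − (β/α)·ΔS = 14.5 − (7.1 × 10⁻⁴/2.6 × 10⁻⁴)·(-0.59) = 16.111 °C.
Cooling required: 18.2 − (16.111) = 2.089 °C.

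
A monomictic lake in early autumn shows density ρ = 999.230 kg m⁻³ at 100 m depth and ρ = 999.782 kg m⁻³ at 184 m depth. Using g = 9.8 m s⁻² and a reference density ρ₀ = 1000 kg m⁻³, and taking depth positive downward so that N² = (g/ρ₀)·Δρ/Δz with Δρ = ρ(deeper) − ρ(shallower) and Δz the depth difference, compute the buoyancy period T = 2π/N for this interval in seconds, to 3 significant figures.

Δρ = 999.782 − 999.230 = 0.552 kg m⁻³ over Δz = 184 − 100 = 84 m.
N² = (9.8/1000) × (0.552/84) = 6.4400 × 10⁻⁵ s⁻².
N = √(6.4400 × 10⁻⁵) = 8.0250 × 10⁻³ rad s⁻¹, so T = 2π/N = 782.95 s ≈ 783 s.

783 s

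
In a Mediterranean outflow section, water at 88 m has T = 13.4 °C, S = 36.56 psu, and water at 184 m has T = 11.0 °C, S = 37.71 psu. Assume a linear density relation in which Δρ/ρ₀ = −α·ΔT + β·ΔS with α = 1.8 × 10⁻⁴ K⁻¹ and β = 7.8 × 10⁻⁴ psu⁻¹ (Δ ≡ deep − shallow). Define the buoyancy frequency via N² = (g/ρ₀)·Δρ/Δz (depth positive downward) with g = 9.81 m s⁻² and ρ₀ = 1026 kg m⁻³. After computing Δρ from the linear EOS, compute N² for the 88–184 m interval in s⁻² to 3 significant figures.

ΔT = -2.4 K, ΔS = +1.15 psu (deep − shallow).
Δρ/ρ₀ = −αΔT + βΔS = 4.32 × 10⁻⁴ + 8.97 × 10⁻⁴ = 1.329 × 10⁻³, so Δρ ≈ 1.364 kg m⁻³.
N² = (g/ρ₀)·Δρ/Δz = g·(Δρ/ρ₀)/Δz = 9.81 × 1.329 × 10⁻³ / 96 = 1.3581 × 10⁻⁴ s⁻² ≈ 1.36 × 10⁻⁴ s⁻².

1.36 × 10⁻⁴ s⁻²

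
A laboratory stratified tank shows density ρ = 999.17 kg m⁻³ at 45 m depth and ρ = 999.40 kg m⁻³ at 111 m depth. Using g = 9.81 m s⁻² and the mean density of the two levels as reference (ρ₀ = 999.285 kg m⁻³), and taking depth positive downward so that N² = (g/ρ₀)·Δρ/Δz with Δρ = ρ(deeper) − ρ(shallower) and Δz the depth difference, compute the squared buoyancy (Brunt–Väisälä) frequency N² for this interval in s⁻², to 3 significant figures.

3.42 × 10⁻⁵ s⁻²

Δρ = 999.40 − 999.17 = 0.23 kg m⁻³ over Δz = 111 − 45 = 66 m.
N² = (9.81/999.285) × (0.23/66) = 3.4211 × 10⁻⁵ s⁻² ≈ 3.42 × 10⁻⁵ s⁻².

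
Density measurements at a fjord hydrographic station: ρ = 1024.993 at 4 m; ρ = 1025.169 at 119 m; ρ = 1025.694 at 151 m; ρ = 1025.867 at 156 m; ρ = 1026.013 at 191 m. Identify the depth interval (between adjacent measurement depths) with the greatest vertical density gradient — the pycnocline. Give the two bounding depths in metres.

151–156 m

Compute the density gradient over each adjacent pair:
  4–119 m: Δρ/Δz = 0.176/115 = 1.5 × 10⁻³ kg m⁻⁴
  119–151 m: Δρ/Δz = 0.525/32 = 0.016 kg m⁻⁴
  151–156 m: Δρ/Δz = 0.173/5 = 0.035 kg m⁻⁴
  156–191 m: Δρ/Δz = 0.146/35 = 4.2 × 10⁻³ kg m⁻⁴
The largest gradient is in the 151–156 m interval — the pycnocline.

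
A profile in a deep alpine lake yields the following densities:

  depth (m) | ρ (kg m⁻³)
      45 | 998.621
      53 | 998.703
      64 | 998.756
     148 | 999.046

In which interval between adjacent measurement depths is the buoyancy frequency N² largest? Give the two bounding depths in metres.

45–53 m

Compute the density gradient over each adjacent pair:
  45–53 m: Δρ/Δz = 0.082/8 = 0.010 kg m⁻⁴
  53–64 m: Δρ/Δz = 0.053/11 = 4.8 × 10⁻³ kg m⁻⁴
  64–148 m: Δρ/Δz = 0.290/84 = 3.5 × 10⁻³ kg m⁻⁴
The largest gradient is in the 45–53 m interval — the pycnocline.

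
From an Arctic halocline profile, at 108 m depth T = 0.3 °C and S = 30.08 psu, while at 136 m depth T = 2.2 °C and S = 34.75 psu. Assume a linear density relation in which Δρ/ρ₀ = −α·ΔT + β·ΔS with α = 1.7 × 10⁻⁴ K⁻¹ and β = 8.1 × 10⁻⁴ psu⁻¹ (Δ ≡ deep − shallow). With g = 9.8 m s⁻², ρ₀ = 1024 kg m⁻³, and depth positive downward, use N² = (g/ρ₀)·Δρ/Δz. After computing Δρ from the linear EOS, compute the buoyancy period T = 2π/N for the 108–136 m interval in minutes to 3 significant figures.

3.01 min

ΔT = +1.9 K, ΔS = +4.67 psu (deep − shallow).
Δρ/ρ₀ = −αΔT + βΔS = -3.23 × 10⁻⁴ + 3.7827 × 10⁻³ = 3.4597 × 10⁻³, so Δρ ≈ 3.543 kg m⁻³.
N² = (g/ρ₀)·Δρ/Δz = g·(Δρ/ρ₀)/Δz = 9.8 × 3.4597 × 10⁻³ / 28 = 1.2109 × 10⁻³ s⁻².
N = √(1.2109 × 10⁻³) = 0.034798 rad s⁻¹ → T = 2π/N = 180.56 s = 3.0093 min ≈ 3.01 min.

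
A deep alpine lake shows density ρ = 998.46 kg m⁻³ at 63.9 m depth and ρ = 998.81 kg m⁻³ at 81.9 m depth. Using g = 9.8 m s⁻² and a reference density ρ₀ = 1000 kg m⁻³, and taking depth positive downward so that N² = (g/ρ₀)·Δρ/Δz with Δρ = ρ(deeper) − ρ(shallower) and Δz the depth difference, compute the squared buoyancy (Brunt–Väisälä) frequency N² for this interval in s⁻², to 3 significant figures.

Δρ = 998.81 − 998.46 = 0.35 kg m⁻³ over Δz = 81.9 − 63.9 = 18 m.
N² = (9.8/1000) × (0.35/18) = 1.9056 × 10⁻⁴ s⁻² ≈ 1.91 × 10⁻⁴ s⁻².

1.91 × 10⁻⁴ s⁻²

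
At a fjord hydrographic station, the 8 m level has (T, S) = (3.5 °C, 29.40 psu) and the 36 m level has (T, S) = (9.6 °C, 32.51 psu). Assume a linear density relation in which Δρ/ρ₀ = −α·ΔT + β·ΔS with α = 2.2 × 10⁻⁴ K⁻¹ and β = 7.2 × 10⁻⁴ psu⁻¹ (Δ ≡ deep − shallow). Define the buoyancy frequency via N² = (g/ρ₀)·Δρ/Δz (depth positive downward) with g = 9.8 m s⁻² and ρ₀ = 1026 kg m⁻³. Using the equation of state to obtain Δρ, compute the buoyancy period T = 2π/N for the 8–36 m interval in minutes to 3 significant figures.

5.91 min

ΔT = +6.1 K, ΔS = +3.11 psu (deep − shallow).
Δρ/ρ₀ = −αΔT + βΔS = -1.342 × 10⁻³ + 2.2392 × 10⁻³ = 8.972 × 10⁻⁴, so Δρ ≈ 0.9205 kg m⁻³.
N² = (g/ρ₀)·Δρ/Δz = g·(Δρ/ρ₀)/Δz = 9.8 × 8.972 × 10⁻⁴ / 28 = 3.1402 × 10⁻⁴ s⁻².
N = √(3.1402 × 10⁻⁴) = 0.017721 rad s⁻¹ → T = 2π/N = 354.56 s = 5.9093 min ≈ 5.91 min.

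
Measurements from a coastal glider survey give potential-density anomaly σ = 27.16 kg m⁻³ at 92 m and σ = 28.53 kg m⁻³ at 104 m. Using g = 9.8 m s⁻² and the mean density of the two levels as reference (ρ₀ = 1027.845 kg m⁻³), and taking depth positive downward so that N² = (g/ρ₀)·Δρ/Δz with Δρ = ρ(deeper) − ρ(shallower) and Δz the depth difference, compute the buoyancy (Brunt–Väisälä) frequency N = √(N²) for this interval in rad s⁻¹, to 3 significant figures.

Δρ = 1028.53 − 1027.16 = 1.37 kg m⁻³ over Δz = 104 − 92 = 12 m.
N² = (9.8/1027.845) × (1.37/12) = 1.0885 × 10⁻³ s⁻².
N = √(1.0885 × 10⁻³) = 0.032992 rad s⁻¹ ≈ 0.0330 rad s⁻¹.

0.0330 rad s⁻¹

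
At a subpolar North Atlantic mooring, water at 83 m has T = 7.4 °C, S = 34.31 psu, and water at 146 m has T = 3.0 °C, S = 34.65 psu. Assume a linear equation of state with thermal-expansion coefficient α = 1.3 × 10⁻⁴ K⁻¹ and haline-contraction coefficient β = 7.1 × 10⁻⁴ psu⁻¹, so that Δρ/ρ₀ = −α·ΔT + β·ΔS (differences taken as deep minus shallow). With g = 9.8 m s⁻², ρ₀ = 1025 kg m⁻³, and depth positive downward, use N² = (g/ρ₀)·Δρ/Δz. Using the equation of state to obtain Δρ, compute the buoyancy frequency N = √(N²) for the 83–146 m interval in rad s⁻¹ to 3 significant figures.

0.0112 rad s⁻¹

ΔT = -4.4 K, ΔS = +0.34 psu (deep − shallow).
Δρ/ρ₀ = −αΔT + βΔS = 5.72 × 10⁻⁴ + 2.414 × 10⁻⁴ = 8.134 × 10⁻⁴, so Δρ ≈ 0.8337 kg m⁻³.
N² = (g/ρ₀)·Δρ/Δz = g·(Δρ/ρ₀)/Δz = 9.8 × 8.134 × 10⁻⁴ / 63 = 1.2653 × 10⁻⁴ s⁻².
N = √(1.2653 × 10⁻⁴) = 0.011249 rad s⁻¹ ≈ 0.0112 rad s⁻¹.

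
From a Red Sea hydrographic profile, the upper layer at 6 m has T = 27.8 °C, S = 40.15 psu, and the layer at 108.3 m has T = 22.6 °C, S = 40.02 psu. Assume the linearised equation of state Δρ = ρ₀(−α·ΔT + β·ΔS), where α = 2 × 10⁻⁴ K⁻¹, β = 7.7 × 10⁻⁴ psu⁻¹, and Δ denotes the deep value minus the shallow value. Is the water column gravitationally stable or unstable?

stable

ΔT = 22.6 − 27.8 = -5.2 K and ΔS = 40.02 − 40.15 = -0.13 psu (deep − shallow).
−αΔT = 1.04 × 10⁻³; βΔS = -1.001 × 10⁻⁴; sum Δρ/ρ₀ = 9.399 × 10⁻⁴.
Δρ/ρ₀ > 0, so Δρ > 0: deeper water is denser → statically stable.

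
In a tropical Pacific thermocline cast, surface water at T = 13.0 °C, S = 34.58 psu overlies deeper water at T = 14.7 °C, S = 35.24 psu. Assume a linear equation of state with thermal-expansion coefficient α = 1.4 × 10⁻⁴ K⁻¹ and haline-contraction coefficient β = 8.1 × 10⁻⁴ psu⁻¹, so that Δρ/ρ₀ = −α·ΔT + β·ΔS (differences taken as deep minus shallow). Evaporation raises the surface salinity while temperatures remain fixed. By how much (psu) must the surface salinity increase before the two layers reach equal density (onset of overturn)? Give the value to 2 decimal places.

Neutral buoyancy requires −α(T_deep − T_surf) + β(S_deep − S_surf′) = 0.
S_surf′ = S_deep − (α/β)·ΔT = 35.24 − (1.4 × 10⁻⁴/8.1 × 10⁻⁴)·(+1.7) = 34.9462 psu.
Increase required: 34.9462 − 34.58 = 0.3662 psu.

0.37 psu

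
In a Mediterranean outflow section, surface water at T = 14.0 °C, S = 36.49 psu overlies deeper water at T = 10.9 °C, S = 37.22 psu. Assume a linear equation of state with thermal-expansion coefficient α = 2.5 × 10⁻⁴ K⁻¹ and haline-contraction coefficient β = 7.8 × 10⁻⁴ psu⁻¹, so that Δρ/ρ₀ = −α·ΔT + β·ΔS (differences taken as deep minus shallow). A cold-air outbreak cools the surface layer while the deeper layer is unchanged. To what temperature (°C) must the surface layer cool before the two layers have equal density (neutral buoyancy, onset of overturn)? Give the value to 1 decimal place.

8.6 °C

Neutral buoyancy requires Δρ = 0, i.e. −α(T_deep − T_surf′) + β(S_deep − S_surf) = 0.
T_surf′ = T_deep − (β/α)·ΔS = 10.9 − (7.8 × 10⁻⁴/2.5 × 10⁻⁴)·(+0.73) = 8.622 °C.
Cooling required: 14.0 − (8.622) = 5.378 °C.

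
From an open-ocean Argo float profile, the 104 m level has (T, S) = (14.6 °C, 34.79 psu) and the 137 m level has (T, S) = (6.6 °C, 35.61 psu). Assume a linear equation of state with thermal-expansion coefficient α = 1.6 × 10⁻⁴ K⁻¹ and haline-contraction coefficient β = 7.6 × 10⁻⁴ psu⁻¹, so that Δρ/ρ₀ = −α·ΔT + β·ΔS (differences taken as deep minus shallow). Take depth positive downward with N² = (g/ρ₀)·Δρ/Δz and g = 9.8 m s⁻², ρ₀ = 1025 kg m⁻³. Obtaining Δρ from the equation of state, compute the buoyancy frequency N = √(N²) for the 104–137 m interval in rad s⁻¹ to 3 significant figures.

ΔT = -8.0 K, ΔS = +0.82 psu (deep − shallow).
Δρ/ρ₀ = −αΔT + βΔS = 1.28 × 10⁻³ + 6.232 × 10⁻⁴ = 1.9032 × 10⁻³, so Δρ ≈ 1.951 kg m⁻³.
N² = (g/ρ₀)·Δρ/Δz = g·(Δρ/ρ₀)/Δz = 9.8 × 1.9032 × 10⁻³ / 33 = 5.6519 × 10⁻⁴ s⁻².
N = √(5.6519 × 10⁻⁴) = 0.023774 rad s⁻¹ ≈ 0.0238 rad s⁻¹.

0.0238 rad s⁻¹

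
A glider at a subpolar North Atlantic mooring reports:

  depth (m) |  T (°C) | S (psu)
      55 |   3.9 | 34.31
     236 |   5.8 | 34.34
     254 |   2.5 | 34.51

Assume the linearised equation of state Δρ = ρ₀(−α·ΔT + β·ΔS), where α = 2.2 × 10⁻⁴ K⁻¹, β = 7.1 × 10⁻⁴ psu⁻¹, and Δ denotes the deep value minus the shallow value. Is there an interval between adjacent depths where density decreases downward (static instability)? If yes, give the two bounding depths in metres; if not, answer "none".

Evaluate Δρ/ρ₀ = −αΔT + βΔS across each adjacent pair:
  55–236 m: −αΔT+βΔS = −(2.2 × 10⁻⁴)(+1.9)+(7.1 × 10⁻⁴)(+0.03) = -4.0 × 10⁻⁴ → UNSTABLE
  236–254 m: −αΔT+βΔS = −(2.2 × 10⁻⁴)(-3.3)+(7.1 × 10⁻⁴)(+0.17) = 8.5 × 10⁻⁴ → stable
The 55–236 m interval has Δρ < 0: lighter water underlies denser water.

55–236 m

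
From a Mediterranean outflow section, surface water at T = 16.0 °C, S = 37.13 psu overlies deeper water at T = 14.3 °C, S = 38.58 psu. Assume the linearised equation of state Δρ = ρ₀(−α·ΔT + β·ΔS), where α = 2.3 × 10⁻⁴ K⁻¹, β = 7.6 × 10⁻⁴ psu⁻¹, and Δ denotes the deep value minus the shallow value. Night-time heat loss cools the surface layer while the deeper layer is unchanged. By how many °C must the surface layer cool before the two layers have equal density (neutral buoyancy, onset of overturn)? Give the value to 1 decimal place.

6.5 °C

Neutral buoyancy requires Δρ = 0, i.e. −α(T_deep − T_surf′) + β(S_deep − S_surf) = 0.
T_surf′ = T_deep − (β/α)·ΔS = 14.3 − (7.6 × 10⁻⁴/2.3 × 10⁻⁴)·(+1.45) = 9.509 °C.
Cooling required: 16.0 − (9.509) = 6.491 °C.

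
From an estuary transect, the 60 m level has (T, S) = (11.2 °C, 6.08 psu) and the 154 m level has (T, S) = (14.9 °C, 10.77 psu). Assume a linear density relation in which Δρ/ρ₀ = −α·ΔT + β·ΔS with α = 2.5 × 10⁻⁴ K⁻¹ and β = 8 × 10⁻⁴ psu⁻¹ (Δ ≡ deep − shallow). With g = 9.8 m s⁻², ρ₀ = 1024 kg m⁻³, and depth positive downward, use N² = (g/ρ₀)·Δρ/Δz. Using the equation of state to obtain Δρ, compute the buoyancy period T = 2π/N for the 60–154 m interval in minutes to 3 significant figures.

ΔT = +3.7 K, ΔS = +4.69 psu (deep − shallow).
Δρ/ρ₀ = −αΔT + βΔS = -9.25 × 10⁻⁴ + 3.752 × 10⁻³ = 2.827 × 10⁻³, so Δρ ≈ 2.895 kg m⁻³.
N² = (g/ρ₀)·Δρ/Δz = g·(Δρ/ρ₀)/Δz = 9.8 × 2.827 × 10⁻³ / 94 = 2.9473 × 10⁻⁴ s⁻².
N = √(2.9473 × 10⁻⁴) = 0.017168 rad s⁻¹ → T = 2π/N = 365.98 s = 6.0997 min ≈ 6.10 min.

6.10 min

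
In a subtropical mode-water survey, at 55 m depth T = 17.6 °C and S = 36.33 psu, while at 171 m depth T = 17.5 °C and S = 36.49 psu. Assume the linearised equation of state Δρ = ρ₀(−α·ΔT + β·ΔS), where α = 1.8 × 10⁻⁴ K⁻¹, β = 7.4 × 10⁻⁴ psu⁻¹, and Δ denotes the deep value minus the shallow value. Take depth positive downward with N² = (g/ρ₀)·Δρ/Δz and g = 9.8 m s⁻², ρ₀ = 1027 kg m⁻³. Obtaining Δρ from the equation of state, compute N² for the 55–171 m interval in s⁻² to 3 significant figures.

ΔT = -0.1 K, ΔS = +0.16 psu (deep − shallow).
Δρ/ρ₀ = −αΔT + βΔS = 1.80 × 10⁻⁵ + 1.184 × 10⁻⁴ = 1.364 × 10⁻⁴, so Δρ ≈ 0.1401 kg m⁻³.
N² = (g/ρ₀)·Δρ/Δz = g·(Δρ/ρ₀)/Δz = 9.8 × 1.364 × 10⁻⁴ / 116 = 1.1523 × 10⁻⁵ s⁻² ≈ 1.15 × 10⁻⁵ s⁻².

1.15 × 10⁻⁵ s⁻²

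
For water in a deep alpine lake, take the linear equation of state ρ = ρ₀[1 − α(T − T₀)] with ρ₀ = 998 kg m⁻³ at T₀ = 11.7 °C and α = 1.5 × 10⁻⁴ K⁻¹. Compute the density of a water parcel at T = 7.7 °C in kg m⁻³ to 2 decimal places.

998.60 kg m⁻³

T − T₀ = -4.0 K.
Bracket = 1 − α·(-4.0) = 1 + (6.00 × 10⁻⁴) = 1.0006000.
ρ = 998 × 1.0006000 = 998.60 kg m⁻³.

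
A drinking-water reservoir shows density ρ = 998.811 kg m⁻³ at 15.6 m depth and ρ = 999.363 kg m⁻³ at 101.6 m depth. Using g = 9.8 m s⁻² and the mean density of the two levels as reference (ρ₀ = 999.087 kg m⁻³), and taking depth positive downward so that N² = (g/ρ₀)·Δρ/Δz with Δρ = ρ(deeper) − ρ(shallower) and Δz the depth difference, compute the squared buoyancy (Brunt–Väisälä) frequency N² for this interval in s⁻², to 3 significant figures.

Δρ = 999.363 − 998.811 = 0.552 kg m⁻³ over Δz = 101.6 − 15.6 = 86 m.
N² = (9.8/999.087) × (0.552/86) = 6.2960 × 10⁻⁵ s⁻² ≈ 6.30 × 10⁻⁵ s⁻².
N² > 0, so the interval is statically stable.

6.30 × 10⁻⁵ s⁻²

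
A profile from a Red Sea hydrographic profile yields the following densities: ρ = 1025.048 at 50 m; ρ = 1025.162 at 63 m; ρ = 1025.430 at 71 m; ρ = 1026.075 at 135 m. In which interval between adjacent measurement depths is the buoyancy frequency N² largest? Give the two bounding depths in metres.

63–71 m

Compute the density gradient over each adjacent pair:
  50–63 m: Δρ/Δz = 0.114/13 = 8.8 × 10⁻³ kg m⁻⁴
  63–71 m: Δρ/Δz = 0.268/8 = 0.034 kg m⁻⁴
  71–135 m: Δρ/Δz = 0.645/64 = 0.010 kg m⁻⁴
The largest gradient is in the 63–71 m interval — the pycnocline.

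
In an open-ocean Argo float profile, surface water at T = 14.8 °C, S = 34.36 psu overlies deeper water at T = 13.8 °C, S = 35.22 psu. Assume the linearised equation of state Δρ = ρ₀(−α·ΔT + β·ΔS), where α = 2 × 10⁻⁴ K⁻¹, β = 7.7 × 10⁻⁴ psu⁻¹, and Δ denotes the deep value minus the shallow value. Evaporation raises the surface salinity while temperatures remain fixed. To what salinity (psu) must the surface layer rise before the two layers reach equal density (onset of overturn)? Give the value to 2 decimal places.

Neutral buoyancy requires −α(T_deep − T_surf) + β(S_deep − S_surf′) = 0.
S_surf′ = S_deep − (α/β)·ΔT = 35.22 − (2 × 10⁻⁴/7.7 × 10⁻⁴)·(-1.0) = 35.4797 psu.
Increase required: 35.4797 − 34.36 = 1.1197 psu.

35.48 psu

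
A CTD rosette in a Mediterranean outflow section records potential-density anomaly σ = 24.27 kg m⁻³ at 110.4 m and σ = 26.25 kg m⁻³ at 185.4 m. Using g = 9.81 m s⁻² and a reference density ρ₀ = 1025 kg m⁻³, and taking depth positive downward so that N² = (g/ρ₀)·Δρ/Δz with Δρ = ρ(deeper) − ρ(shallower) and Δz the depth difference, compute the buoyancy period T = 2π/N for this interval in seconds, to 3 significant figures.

395 s

Δρ = 1026.25 − 1024.27 = 1.98 kg m⁻³ over Δz = 185.4 − 110.4 = 75 m.
N² = (9.81/1025) × (1.98/75) = 2.5267 × 10⁻⁴ s⁻².
N = √(2.5267 × 10⁻⁴) = 0.015896 rad s⁻¹, so T = 2π/N = 395.27 s ≈ 395 s.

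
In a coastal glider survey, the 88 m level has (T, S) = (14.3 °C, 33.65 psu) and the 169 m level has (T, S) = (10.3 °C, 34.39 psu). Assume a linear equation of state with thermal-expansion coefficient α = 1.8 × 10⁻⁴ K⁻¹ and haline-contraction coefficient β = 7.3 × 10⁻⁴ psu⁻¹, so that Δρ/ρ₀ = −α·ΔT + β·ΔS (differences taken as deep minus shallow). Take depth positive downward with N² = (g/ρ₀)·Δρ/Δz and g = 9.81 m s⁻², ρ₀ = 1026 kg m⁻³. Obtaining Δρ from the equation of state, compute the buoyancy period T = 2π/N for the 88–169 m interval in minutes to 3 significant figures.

8.48 min

ΔT = -4.0 K, ΔS = +0.74 psu (deep − shallow).
Δρ/ρ₀ = −αΔT + βΔS = 7.20 × 10⁻⁴ + 5.402 × 10⁻⁴ = 1.2602 × 10⁻³, so Δρ ≈ 1.293 kg m⁻³.
N² = (g/ρ₀)·Δρ/Δz = g·(Δρ/ρ₀)/Δz = 9.81 × 1.2602 × 10⁻³ / 81 = 1.5262 × 10⁻⁴ s⁻².
N = √(1.5262 × 10⁻⁴) = 0.012354 rad s⁻¹ → T = 2π/N = 508.60 s = 8.4767 min ≈ 8.48 min.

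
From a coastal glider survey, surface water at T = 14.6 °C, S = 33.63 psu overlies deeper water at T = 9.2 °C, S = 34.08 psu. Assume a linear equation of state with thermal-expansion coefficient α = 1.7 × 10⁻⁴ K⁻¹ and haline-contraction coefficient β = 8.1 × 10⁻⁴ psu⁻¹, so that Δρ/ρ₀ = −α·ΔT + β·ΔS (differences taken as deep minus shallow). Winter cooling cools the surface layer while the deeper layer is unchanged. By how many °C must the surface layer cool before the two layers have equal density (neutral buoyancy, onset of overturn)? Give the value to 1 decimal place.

7.5 °C

Neutral buoyancy requires Δρ = 0, i.e. −α(T_deep − T_surf′) + β(S_deep − S_surf) = 0.
T_surf′ = T_deep − (β/α)·ΔS = 9.2 − (8.1 × 10⁻⁴/1.7 × 10⁻⁴)·(+0.45) = 7.056 °C.
Cooling required: 14.6 − (7.056) = 7.544 °C.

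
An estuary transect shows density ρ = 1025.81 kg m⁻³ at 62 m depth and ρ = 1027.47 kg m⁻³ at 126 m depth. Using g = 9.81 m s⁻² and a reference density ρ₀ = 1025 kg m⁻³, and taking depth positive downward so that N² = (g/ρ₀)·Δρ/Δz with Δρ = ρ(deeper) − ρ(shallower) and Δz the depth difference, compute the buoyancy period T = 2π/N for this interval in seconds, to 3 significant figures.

399 s

Δρ = 1027.47 − 1025.81 = 1.66 kg m⁻³ over Δz = 126 − 62 = 64 m.
N² = (9.81/1025) × (1.66/64) = 2.4824 × 10⁻⁴ s⁻².
N = √(2.4824 × 10⁻⁴) = 0.015756 rad s⁻¹, so T = 2π/N = 398.78 s ≈ 399 s.
Since Δρ > 0 the layer is stably stratified.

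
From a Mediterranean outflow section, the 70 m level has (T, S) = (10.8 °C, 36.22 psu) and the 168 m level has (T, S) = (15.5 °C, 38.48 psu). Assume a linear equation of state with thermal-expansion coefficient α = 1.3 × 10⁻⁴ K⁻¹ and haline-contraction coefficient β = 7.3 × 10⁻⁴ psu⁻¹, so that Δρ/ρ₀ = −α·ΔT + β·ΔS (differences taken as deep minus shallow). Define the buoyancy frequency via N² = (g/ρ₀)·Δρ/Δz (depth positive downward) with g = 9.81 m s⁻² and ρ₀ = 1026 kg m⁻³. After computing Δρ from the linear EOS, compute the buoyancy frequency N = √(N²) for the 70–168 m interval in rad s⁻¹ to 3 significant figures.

0.0102 rad s⁻¹

ΔT = +4.7 K, ΔS = +2.26 psu (deep − shallow).
Δρ/ρ₀ = −αΔT + βΔS = -6.11 × 10⁻⁴ + 1.6498 × 10⁻³ = 1.0388 × 10⁻³, so Δρ ≈ 1.066 kg m⁻³.
N² = (g/ρ₀)·Δρ/Δz = g·(Δρ/ρ₀)/Δz = 9.81 × 1.0388 × 10⁻³ / 98 = 1.0399 × 10⁻⁴ s⁻².
N = √(1.0399 × 10⁻⁴) = 0.010198 rad s⁻¹ ≈ 0.0102 rad s⁻¹.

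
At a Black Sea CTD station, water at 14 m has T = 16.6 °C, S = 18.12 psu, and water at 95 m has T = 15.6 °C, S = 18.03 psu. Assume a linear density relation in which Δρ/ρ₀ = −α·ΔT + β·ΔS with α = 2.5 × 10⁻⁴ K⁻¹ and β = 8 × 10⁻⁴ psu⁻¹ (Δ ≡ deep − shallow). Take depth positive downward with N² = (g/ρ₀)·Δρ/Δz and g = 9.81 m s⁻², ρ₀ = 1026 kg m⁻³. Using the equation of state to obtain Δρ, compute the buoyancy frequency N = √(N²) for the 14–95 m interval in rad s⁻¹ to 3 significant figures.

4.64 × 10⁻³ rad s⁻¹

ΔT = -1.0 K, ΔS = -0.09 psu (deep − shallow).
Δρ/ρ₀ = −αΔT + βΔS = 2.50 × 10⁻⁴ − 7.20 × 10⁻⁵ = 1.78 × 10⁻⁴, so Δρ ≈ 0.1826 kg m⁻³.
N² = (g/ρ₀)·Δρ/Δz = g·(Δρ/ρ₀)/Δz = 9.81 × 1.78 × 10⁻⁴ / 81 = 2.1558 × 10⁻⁵ s⁻².
N = √(2.1558 × 10⁻⁵) = 4.6431 × 10⁻³ rad s⁻¹ ≈ 4.64 × 10⁻³ rad s⁻¹.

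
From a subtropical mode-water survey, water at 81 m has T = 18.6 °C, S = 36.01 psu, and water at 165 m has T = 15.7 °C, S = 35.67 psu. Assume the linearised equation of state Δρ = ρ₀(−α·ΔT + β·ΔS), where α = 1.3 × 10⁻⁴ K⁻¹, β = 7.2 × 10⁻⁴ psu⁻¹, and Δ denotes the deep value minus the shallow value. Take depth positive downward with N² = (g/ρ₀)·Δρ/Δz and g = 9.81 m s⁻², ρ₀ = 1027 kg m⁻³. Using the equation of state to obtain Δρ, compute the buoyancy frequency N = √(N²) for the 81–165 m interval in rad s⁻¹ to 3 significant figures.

3.93 × 10⁻³ rad s⁻¹

ΔT = -2.9 K, ΔS = -0.34 psu (deep − shallow).
Δρ/ρ₀ = −αΔT + βΔS = 3.77 × 10⁻⁴ − 2.448 × 10⁻⁴ = 1.322 × 10⁻⁴, so Δρ ≈ 0.1358 kg m⁻³.
N² = (g/ρ₀)·Δρ/Δz = g·(Δρ/ρ₀)/Δz = 9.81 × 1.322 × 10⁻⁴ / 84 = 1.5439 × 10⁻⁵ s⁻².
N = √(1.5439 × 10⁻⁵) = 3.9292 × 10⁻³ rad s⁻¹ ≈ 3.93 × 10⁻³ rad s⁻¹.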